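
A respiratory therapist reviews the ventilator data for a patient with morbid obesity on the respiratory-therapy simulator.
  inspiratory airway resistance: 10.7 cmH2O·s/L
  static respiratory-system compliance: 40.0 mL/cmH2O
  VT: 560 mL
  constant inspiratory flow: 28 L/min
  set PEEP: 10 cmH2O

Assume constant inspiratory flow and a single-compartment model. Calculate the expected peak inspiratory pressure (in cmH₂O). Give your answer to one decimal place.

29.0

Flow: 28 L/min ÷ 60 = 0.4667 L/s.
Equation of motion (constant flow): PIP = Vt/C + R·V̇ + PEEP.
PIP = 560/40.0 + 10.7×0.4667 + 10 = 14.0 + 4.994 + 10 = 28.994 cmH2O.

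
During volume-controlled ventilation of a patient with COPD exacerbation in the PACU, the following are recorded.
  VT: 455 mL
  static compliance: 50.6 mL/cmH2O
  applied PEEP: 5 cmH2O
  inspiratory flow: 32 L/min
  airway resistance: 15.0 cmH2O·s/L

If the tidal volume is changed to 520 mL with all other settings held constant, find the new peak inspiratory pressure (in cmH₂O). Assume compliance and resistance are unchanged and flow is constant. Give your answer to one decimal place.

Flow: 32 L/min ÷ 60 = 0.5333 L/s.
PIP = Vt/C + R·V̇ + PEEP (constant-flow equation of motion).
Only the elastic term changes: ΔPIP = ΔVt / C = (520 − 455) / 50.6 = 1.285 cmH2O.
Original PIP = 455/50.6 + 15.0×0.5333 + 5 = 21.992 cmH2O; new PIP = 21.992 + (1.285) = 23.277 cmH2O.

23.3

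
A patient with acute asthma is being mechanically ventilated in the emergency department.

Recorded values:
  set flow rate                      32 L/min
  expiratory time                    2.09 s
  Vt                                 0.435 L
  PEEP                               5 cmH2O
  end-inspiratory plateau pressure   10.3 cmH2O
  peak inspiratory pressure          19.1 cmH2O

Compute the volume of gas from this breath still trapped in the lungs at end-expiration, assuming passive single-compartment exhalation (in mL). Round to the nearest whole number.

Flow: 32 L/min ÷ 60 = 0.5333 L/s.
R = (PIP − Pplat)/V̇ = (19.1 − 10.3) / 0.5333 = 8.8/0.5333 = 16.501 cmH2O·s/L.
C = Vt/(Pplat − PEEP) = 435.0 / (10.3 − 5) = 435.0/5.3 = 82.075 mL/cmH2O.
τ = R × C = 16.501 × 0.08208 L/cmH2O = 1.354 s.
Fraction remaining = e^(−Te/τ) = e^(−2.09/1.354) = 0.2136.
Trapped volume = 435.0 × 0.2136 = 92.916 mL.

93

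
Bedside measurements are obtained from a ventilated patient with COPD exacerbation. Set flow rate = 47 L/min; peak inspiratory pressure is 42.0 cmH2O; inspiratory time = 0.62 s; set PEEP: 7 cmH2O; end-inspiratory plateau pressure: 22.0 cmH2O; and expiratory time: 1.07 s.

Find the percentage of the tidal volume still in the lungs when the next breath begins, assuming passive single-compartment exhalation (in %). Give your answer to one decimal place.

27.4

Flow: 47 L/min ÷ 60 = 0.7833 L/s.
Vt = flow × Ti = 0.7833 L/s × 0.62 s × 1000 mL/L = 485.65 mL.
R = (PIP − Pplat)/V̇ = (42.0 − 22.0) / 0.7833 = 20.0/0.7833 = 25.533 cmH2O·s/L.
C = Vt/(Pplat − PEEP) = 485.65 / (22.0 − 7) = 485.65/15.0 = 32.377 mL/cmH2O.
τ = R × C = 25.533 × 0.03238 L/cmH2O = 0.8268 s.
Fraction remaining at end-expiration = e^(−Te/τ) = e^(−1.07/0.8268) = 0.2741 → 27.41%.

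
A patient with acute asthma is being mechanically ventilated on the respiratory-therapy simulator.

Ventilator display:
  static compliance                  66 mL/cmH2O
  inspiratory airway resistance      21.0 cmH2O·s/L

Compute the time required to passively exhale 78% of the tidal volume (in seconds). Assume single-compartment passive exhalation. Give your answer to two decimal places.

2.10

τ = R × C = 21.0 × 66 mL/cmH2O = 21.0 × 0.066 L/cmH2O = 1.386 s.
Exhaled fraction f = 1 − e^(−t/τ) → t = −τ·ln(1 − f) = −1.386·ln(0.22) = 2.099 s.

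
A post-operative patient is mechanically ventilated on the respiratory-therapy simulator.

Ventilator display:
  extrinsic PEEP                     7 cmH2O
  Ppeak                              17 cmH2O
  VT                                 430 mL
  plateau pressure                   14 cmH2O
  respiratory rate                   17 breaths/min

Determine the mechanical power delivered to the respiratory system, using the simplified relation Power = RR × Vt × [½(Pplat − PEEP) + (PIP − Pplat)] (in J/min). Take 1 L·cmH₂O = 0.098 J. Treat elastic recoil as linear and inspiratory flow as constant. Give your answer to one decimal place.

4.7

Per-breath work = Vt × [½(Pplat−PEEP) + (PIP−Pplat)] = 0.430 × [0.5×7.0 + 3.0] = 0.430 × 6.5 = 2.795 L·cmH2O.
Power = 17 × 2.795 = 47.515 L·cmH2O/min.
× 0.098 J/(L·cmH2O) → 4.656 J/min.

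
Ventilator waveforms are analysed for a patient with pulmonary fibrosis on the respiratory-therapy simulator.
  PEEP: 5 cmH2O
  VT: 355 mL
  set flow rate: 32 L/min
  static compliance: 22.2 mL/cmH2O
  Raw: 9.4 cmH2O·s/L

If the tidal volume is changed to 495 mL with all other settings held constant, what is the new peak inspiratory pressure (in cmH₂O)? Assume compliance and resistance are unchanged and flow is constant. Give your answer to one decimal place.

Flow: 32 L/min ÷ 60 = 0.5333 L/s.
PIP = Vt/C + R·V̇ + PEEP (constant-flow equation of motion).
Only the elastic term changes: ΔPIP = ΔVt / C = (495 − 355) / 22.2 = 6.306 cmH2O.
Original PIP = 355/22.2 + 9.4×0.5333 + 5 = 26.004 cmH2O; new PIP = 26.004 + (6.306) = 32.31 cmH2O.

32.3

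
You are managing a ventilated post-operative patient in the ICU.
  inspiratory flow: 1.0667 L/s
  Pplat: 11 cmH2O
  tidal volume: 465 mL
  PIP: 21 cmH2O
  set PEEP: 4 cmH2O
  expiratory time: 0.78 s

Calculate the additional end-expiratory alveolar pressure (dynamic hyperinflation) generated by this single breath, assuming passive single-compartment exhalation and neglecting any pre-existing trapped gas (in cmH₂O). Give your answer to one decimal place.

2.0

R = (PIP − Pplat)/V̇ = (21 − 11) / 1.0667 = 10.0/1.0667 = 9.375 cmH2O·s/L.
C = Vt/(Pplat − PEEP) = 465.0 / (11 − 4) = 465.0/7.0 = 66.429 mL/cmH2O.
τ = R × C = 9.375 × 0.06643 L/cmH2O = 0.6228 s.
Fraction remaining = e^(−Te/τ) = e^(−0.78/0.6228) = 0.2858; trapped volume = 465.0 × 0.2858 = 132.9 mL.
Additional alveolar pressure from trapping ≈ V_trapped / C = 132.9 / 66.429 = 2.001 cmH2O.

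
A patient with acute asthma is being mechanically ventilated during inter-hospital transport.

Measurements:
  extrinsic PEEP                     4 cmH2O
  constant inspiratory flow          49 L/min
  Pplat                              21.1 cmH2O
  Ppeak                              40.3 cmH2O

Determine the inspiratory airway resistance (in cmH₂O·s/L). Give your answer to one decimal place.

Flow: 49 L/min ÷ 60 = 0.8167 L/s.
Raw = (PIP − Pplat) / flow = (40.3 − 21.1) / 0.8167 = 19.2 / 0.8167 = 23.509 cmH2O·s/L.

23.5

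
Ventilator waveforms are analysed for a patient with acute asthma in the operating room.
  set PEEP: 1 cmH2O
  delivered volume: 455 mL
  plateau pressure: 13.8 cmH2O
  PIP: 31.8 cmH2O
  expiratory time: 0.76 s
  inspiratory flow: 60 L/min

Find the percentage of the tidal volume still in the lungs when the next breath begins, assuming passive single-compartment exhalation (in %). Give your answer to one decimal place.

Flow: 60 L/min ÷ 60 = 1 L/s.
R = (PIP − Pplat)/V̇ = (31.8 − 13.8) / 1 = 18.0/1 = 18.0 cmH2O·s/L.
C = Vt/(Pplat − PEEP) = 455.0 / (13.8 − 1) = 455.0/12.8 = 35.547 mL/cmH2O.
τ = R × C = 18.0 × 0.03555 L/cmH2O = 0.6399 s.
Fraction remaining at end-expiration = e^(−Te/τ) = e^(−0.76/0.6399) = 0.3049 → 30.49%.

30.5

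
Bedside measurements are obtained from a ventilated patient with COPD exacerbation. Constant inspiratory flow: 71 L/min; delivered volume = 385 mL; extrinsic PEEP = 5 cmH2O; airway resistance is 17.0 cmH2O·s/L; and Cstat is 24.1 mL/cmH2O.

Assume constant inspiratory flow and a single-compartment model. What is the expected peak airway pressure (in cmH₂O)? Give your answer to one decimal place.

Flow: 71 L/min ÷ 60 = 1.1833 L/s.
Equation of motion (constant flow): PIP = Vt/C + R·V̇ + PEEP.
PIP = 385/24.1 + 17.0×1.1833 + 5 = 15.975 + 20.116 + 5 = 41.091 cmH2O.

41.1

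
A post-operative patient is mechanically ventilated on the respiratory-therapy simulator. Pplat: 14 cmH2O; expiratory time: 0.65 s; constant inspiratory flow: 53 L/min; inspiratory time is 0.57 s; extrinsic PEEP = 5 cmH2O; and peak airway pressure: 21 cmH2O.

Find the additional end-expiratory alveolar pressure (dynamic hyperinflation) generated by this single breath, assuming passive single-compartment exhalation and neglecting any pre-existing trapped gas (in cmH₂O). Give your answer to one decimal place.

Flow: 53 L/min ÷ 60 = 0.8833 L/s.
Vt = flow × Ti = 0.8833 L/s × 0.57 s × 1000 mL/L = 503.48 mL.
R = (PIP − Pplat)/V̇ = (21 − 14) / 0.8833 = 7.0/0.8833 = 7.925 cmH2O·s/L.
C = Vt/(Pplat − PEEP) = 503.48 / (14 − 5) = 503.48/9.0 = 55.942 mL/cmH2O.
τ = R × C = 7.925 × 0.05594 L/cmH2O = 0.4433 s.
Fraction remaining = e^(−Te/τ) = e^(−0.65/0.4433) = 0.2308; trapped volume = 503.48 × 0.2308 = 116.2 mL.
Additional alveolar pressure from trapping ≈ V_trapped / C = 116.2 / 55.942 = 2.077 cmH2O.

2.1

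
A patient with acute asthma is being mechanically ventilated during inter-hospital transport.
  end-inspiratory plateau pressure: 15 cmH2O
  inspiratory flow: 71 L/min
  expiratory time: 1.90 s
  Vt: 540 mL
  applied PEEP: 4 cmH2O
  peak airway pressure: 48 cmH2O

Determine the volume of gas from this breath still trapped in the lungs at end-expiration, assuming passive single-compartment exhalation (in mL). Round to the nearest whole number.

135

Flow: 71 L/min ÷ 60 = 1.1833 L/s.
R = (PIP − Pplat)/V̇ = (48 − 15) / 1.1833 = 33.0/1.1833 = 27.888 cmH2O·s/L.
C = Vt/(Pplat − PEEP) = 540.0 / (15 − 4) = 540.0/11.0 = 49.091 mL/cmH2O.
τ = R × C = 27.888 × 0.04909 L/cmH2O = 1.369 s.
Fraction remaining = e^(−Te/τ) = e^(−1.90/1.369) = 0.2496.
Trapped volume = 540.0 × 0.2496 = 134.78 mL.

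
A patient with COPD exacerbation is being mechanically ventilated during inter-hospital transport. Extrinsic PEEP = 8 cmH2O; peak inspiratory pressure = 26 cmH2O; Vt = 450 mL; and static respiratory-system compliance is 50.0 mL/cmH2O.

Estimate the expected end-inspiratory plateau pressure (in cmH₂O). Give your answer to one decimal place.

Pplat = PEEP + Vt / Cstat = 8 + 450 / 50.0 = 8 + 9.0 = 17.0 cmH2O.

17.0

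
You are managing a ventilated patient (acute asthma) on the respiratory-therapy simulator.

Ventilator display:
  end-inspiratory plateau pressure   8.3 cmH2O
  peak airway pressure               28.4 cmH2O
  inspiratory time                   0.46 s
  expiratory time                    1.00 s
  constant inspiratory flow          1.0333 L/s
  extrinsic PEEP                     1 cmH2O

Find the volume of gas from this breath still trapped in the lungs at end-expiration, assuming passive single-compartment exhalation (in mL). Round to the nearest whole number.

Vt = flow × Ti = 1.0333 L/s × 0.46 s × 1000 mL/L = 475.32 mL.
R = (PIP − Pplat)/V̇ = (28.4 − 8.3) / 1.0333 = 20.1/1.0333 = 19.452 cmH2O·s/L.
C = Vt/(Pplat − PEEP) = 475.32 / (8.3 − 1) = 475.32/7.3 = 65.112 mL/cmH2O.
τ = R × C = 19.452 × 0.06511 L/cmH2O = 1.267 s.
Fraction remaining = e^(−Te/τ) = e^(−1.00/1.267) = 0.4542.
Trapped volume = 475.32 × 0.4542 = 215.89 mL.

216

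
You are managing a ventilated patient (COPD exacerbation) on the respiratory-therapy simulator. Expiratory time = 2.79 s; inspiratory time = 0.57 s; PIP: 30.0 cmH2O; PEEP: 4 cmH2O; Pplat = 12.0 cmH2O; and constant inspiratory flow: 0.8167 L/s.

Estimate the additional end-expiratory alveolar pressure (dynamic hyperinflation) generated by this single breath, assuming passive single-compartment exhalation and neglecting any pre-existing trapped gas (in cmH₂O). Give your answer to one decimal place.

Vt = flow × Ti = 0.8167 L/s × 0.57 s × 1000 mL/L = 465.52 mL.
R = (PIP − Pplat)/V̇ = (30.0 − 12.0) / 0.8167 = 18.0/0.8167 = 22.04 cmH2O·s/L.
C = Vt/(Pplat − PEEP) = 465.52 / (12.0 − 4) = 465.52/8.0 = 58.19 mL/cmH2O.
τ = R × C = 22.04 × 0.05819 L/cmH2O = 1.283 s.
Fraction remaining = e^(−Te/τ) = e^(−2.79/1.283) = 0.1137; trapped volume = 465.52 × 0.1137 = 52.93 mL.
Additional alveolar pressure from trapping ≈ V_trapped / C = 52.93 / 58.19 = 0.9096 cmH2O.

0.9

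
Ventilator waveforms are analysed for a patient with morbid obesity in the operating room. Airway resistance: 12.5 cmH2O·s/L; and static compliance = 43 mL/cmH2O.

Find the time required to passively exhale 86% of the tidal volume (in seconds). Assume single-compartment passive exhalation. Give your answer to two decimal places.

τ = R × C = 12.5 × 43 mL/cmH2O = 12.5 × 0.043 L/cmH2O = 0.5375 s.
Exhaled fraction f = 1 − e^(−t/τ) → t = −τ·ln(1 − f) = −0.5375·ln(0.14) = 1.057 s.

1.06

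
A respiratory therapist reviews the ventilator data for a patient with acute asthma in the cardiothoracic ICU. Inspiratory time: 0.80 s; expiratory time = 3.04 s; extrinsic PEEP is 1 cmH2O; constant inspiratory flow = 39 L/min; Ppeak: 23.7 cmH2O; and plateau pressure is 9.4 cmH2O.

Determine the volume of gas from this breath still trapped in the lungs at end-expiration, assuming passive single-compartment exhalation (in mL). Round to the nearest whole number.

56

Flow: 39 L/min ÷ 60 = 0.65 L/s.
Vt = flow × Ti = 0.65 L/s × 0.80 s × 1000 mL/L = 520.0 mL.
R = (PIP − Pplat)/V̇ = (23.7 − 9.4) / 0.65 = 14.3/0.65 = 22.0 cmH2O·s/L.
C = Vt/(Pplat − PEEP) = 520.0 / (9.4 − 1) = 520.0/8.4 = 61.905 mL/cmH2O.
τ = R × C = 22.0 × 0.06191 L/cmH2O = 1.362 s.
Fraction remaining = e^(−Te/τ) = e^(−3.04/1.362) = 0.1073.
Trapped volume = 520.0 × 0.1073 = 55.796 mL.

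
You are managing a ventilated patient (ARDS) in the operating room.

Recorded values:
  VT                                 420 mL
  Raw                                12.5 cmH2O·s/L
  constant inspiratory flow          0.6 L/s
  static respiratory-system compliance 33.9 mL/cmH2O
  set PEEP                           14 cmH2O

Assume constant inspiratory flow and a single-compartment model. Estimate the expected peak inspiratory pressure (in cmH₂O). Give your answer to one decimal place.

Equation of motion (constant flow): PIP = Vt/C + R·V̇ + PEEP.
PIP = 420/33.9 + 12.5×0.6 + 14 = 12.389 + 7.5 + 14 = 33.889 cmH2O.

33.9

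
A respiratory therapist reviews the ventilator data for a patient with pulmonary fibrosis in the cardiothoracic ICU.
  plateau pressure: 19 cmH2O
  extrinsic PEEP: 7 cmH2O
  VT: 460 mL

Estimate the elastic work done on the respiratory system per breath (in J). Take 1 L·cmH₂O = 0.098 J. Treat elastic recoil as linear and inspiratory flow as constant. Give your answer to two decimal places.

Elastic work ≈ ½ × (Pplat − PEEP) × Vt = 0.5 × (19 − 7) × 0.460 L = 0.5 × 12.0 × 0.460 = 2.76 L·cmH2O.
× 0.098 J/(L·cmH2O) → 0.2705 J.

0.27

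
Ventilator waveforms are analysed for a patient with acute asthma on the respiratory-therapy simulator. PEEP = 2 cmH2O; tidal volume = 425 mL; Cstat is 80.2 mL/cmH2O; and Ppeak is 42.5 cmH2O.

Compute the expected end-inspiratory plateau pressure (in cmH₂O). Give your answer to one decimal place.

7.3

Pplat = PEEP + Vt / Cstat = 2 + 425 / 80.2 = 2 + 5.299 = 7.299 cmH2O.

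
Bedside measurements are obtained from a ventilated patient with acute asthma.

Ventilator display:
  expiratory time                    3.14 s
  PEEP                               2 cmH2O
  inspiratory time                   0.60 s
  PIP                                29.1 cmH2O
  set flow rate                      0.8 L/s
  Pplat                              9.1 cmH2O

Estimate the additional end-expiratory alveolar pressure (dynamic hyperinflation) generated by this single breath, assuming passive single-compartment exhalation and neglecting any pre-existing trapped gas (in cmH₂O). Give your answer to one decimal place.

1.1

Vt = flow × Ti = 0.8 L/s × 0.60 s × 1000 mL/L = 480.0 mL.
R = (PIP − Pplat)/V̇ = (29.1 − 9.1) / 0.8 = 20.0/0.8 = 25.0 cmH2O·s/L.
C = Vt/(Pplat − PEEP) = 480.0 / (9.1 − 2) = 480.0/7.1 = 67.606 mL/cmH2O.
τ = R × C = 25.0 × 0.06761 L/cmH2O = 1.69 s.
Fraction remaining = e^(−Te/τ) = e^(−3.14/1.69) = 0.156; trapped volume = 480.0 × 0.156 = 74.88 mL.
Additional alveolar pressure from trapping ≈ V_trapped / C = 74.88 / 67.606 = 1.108 cmH2O.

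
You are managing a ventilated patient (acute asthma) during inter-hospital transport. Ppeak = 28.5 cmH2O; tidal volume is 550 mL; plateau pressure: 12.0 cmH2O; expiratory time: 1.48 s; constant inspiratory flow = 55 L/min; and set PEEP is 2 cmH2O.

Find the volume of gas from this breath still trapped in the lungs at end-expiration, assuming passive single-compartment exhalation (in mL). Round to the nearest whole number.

Flow: 55 L/min ÷ 60 = 0.9167 L/s.
R = (PIP − Pplat)/V̇ = (28.5 − 12.0) / 0.9167 = 16.5/0.9167 = 17.999 cmH2O·s/L.
C = Vt/(Pplat − PEEP) = 550.0 / (12.0 − 2) = 550.0/10.0 = 55.0 mL/cmH2O.
τ = R × C = 17.999 × 0.055 L/cmH2O = 0.9899 s.
Fraction remaining = e^(−Te/τ) = e^(−1.48/0.9899) = 0.2242.
Trapped volume = 550.0 × 0.2242 = 123.31 mL.

123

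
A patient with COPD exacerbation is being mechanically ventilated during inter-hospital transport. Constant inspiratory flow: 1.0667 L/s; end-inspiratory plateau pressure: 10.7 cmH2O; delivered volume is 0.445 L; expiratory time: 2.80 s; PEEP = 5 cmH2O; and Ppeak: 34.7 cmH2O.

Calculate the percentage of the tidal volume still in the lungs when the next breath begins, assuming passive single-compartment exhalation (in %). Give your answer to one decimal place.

20.3

R = (PIP − Pplat)/V̇ = (34.7 − 10.7) / 1.0667 = 24.0/1.0667 = 22.499 cmH2O·s/L.
C = Vt/(Pplat − PEEP) = 445.0 / (10.7 − 5) = 445.0/5.7 = 78.07 mL/cmH2O.
τ = R × C = 22.499 × 0.07807 L/cmH2O = 1.756 s.
Fraction remaining at end-expiration = e^(−Te/τ) = e^(−2.80/1.756) = 0.203 → 20.3%.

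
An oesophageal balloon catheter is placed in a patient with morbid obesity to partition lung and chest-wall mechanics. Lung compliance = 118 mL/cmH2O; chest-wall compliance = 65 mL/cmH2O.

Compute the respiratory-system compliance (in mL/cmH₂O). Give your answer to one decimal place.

41.9

Lung and chest wall are elastances in series: 1/Crs = 1/CL + 1/Ccw.
1/Crs = 1/118 + 1/65 = 0.02386.
Crs = 41.911 mL/cmH2O.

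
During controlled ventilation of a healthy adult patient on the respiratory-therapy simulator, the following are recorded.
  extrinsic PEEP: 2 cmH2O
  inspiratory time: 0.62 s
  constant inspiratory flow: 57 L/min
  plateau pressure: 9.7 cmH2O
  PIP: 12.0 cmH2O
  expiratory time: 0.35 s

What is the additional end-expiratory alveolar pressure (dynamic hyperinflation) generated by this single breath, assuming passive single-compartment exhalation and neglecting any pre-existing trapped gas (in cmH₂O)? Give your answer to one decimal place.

Flow: 57 L/min ÷ 60 = 0.95 L/s.
Vt = flow × Ti = 0.95 L/s × 0.62 s × 1000 mL/L = 589.0 mL.
R = (PIP − Pplat)/V̇ = (12.0 − 9.7) / 0.95 = 2.3/0.95 = 2.421 cmH2O·s/L.
C = Vt/(Pplat − PEEP) = 589.0 / (9.7 − 2) = 589.0/7.7 = 76.494 mL/cmH2O.
τ = R × C = 2.421 × 0.07649 L/cmH2O = 0.1852 s.
Fraction remaining = e^(−Te/τ) = e^(−0.35/0.1852) = 0.1511; trapped volume = 589.0 × 0.1511 = 88.998 mL.
Additional alveolar pressure from trapping ≈ V_trapped / C = 88.998 / 76.494 = 1.163 cmH2O.

1.2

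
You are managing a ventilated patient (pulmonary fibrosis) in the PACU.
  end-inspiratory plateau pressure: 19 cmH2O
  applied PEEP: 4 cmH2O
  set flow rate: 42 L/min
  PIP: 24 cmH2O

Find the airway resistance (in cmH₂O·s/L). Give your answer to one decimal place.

7.1

Flow: 42 L/min ÷ 60 = 0.7 L/s.
Raw = (PIP − Pplat) / flow = (24 − 19) / 0.7 = 5.0 / 0.7 = 7.143 cmH2O·s/L.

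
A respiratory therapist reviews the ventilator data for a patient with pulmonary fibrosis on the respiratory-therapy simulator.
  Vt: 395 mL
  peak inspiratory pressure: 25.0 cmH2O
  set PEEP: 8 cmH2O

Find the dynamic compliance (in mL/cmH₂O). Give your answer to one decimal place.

23.2

Dynamic compliance = Vt / (PIP − PEEP) = 395 / (25.0 − 8) = 395 / 17.0 = 23.235 mL/cmH2O.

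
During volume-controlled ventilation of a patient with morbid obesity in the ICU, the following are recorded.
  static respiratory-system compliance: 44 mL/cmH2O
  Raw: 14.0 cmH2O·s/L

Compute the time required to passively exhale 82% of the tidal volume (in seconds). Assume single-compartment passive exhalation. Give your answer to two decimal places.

τ = R × C = 14.0 × 44 mL/cmH2O = 14.0 × 0.044 L/cmH2O = 0.616 s.
Exhaled fraction f = 1 − e^(−t/τ) → t = −τ·ln(1 − f) = −0.616·ln(0.18) = 1.056 s.

1.06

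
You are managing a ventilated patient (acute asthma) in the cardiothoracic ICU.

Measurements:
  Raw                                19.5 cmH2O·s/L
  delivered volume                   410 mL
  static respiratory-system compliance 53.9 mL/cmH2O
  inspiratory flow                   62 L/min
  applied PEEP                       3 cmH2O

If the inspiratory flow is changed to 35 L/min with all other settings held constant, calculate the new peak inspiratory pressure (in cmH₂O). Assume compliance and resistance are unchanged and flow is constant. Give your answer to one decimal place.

22.0

Flow: 62 L/min ÷ 60 = 1.0333 L/s.
New flow: 35 L/min ÷ 60 = 0.5833 L/s.
PIP = Vt/C + R·V̇ + PEEP (constant-flow equation of motion).
Only the resistive term changes: ΔPIP = R × ΔV̇ = 19.5 × (0.5833 − 1.0333) = 19.5 × -0.45 = -8.775 cmH2O.
Original PIP = 410/53.9 + 19.5×1.0333 + 3 = 30.756 cmH2O; new PIP = 30.756 + (-8.775) = 21.981 cmH2O.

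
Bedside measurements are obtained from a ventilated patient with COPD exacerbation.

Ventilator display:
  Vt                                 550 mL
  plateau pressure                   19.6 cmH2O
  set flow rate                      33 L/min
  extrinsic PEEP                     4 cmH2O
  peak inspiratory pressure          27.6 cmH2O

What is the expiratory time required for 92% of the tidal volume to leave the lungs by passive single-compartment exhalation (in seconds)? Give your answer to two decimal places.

Flow: 33 L/min ÷ 60 = 0.55 L/s.
R = (PIP − Pplat)/V̇ = (27.6 − 19.6) / 0.55 = 8.0/0.55 = 14.545 cmH2O·s/L.
C = Vt/(Pplat − PEEP) = 550.0 / (19.6 − 4) = 550.0/15.6 = 35.256 mL/cmH2O.
τ = R × C = 14.545 × 0.03526 L/cmH2O = 0.5129 s.
t = −τ·ln(1 − 0.92) = −0.5129·ln(0.08) = 1.295 s.

1.30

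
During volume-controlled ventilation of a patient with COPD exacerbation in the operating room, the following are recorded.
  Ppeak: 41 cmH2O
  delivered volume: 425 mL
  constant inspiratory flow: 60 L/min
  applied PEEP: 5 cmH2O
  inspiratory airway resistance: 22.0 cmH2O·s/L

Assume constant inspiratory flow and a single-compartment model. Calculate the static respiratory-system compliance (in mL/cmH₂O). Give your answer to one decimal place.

30.4

Flow: 60 L/min ÷ 60 = 1 L/s.
Equation of motion (constant flow): PIP = Vt/C + R·V̇ + PEEP.
Vt/C = PIP − R·V̇ − PEEP = 41 − 22.0×1 − 5 = 41 − 22.0 − 5 = 14.0 cmH2O.
C = Vt / 14.0 = 425 / 14.0 = 30.357 mL/cmH2O.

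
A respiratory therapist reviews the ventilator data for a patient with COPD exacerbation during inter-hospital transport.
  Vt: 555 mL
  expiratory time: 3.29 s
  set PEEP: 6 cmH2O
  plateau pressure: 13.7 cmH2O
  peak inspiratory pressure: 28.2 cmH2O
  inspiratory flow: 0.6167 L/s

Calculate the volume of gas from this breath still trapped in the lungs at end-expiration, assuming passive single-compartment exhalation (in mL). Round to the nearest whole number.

80

R = (PIP − Pplat)/V̇ = (28.2 − 13.7) / 0.6167 = 14.5/0.6167 = 23.512 cmH2O·s/L.
C = Vt/(Pplat − PEEP) = 555.0 / (13.7 − 6) = 555.0/7.7 = 72.078 mL/cmH2O.
τ = R × C = 23.512 × 0.07208 L/cmH2O = 1.695 s.
Fraction remaining = e^(−Te/τ) = e^(−3.29/1.695) = 0.1436.
Trapped volume = 555.0 × 0.1436 = 79.698 mL.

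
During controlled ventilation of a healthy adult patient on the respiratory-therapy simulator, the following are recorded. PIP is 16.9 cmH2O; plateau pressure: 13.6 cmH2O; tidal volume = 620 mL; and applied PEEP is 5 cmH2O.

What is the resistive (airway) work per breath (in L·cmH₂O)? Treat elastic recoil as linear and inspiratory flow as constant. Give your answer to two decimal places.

With constant inspiratory flow the resistive pressure is constant at PIP − Pplat = 16.9 − 13.6 = 3.3 cmH2O, so resistive work = 3.3 × 0.620 = 2.046 L·cmH2O.

2.05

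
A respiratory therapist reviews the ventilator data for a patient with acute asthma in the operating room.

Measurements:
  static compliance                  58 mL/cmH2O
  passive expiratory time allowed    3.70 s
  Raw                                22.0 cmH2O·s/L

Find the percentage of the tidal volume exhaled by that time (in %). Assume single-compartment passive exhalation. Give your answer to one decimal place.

τ = R × C = 22.0 × 58 mL/cmH2O = 22.0 × 0.058 L/cmH2O = 1.276 s.
Passive exhalation: V(t)/V₀ = e^(−t/τ) = e^(−3.70/1.276) = 0.05504.
Fraction exhaled = 1 − 0.05504 = 0.945 → 94.5%.

94.5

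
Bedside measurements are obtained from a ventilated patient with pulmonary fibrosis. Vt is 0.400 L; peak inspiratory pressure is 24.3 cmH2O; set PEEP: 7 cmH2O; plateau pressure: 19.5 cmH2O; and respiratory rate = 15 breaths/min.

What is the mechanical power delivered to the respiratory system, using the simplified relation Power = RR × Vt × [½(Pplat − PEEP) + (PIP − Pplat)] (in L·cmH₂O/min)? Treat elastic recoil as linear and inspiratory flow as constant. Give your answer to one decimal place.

66.3

Per-breath work = Vt × [½(Pplat−PEEP) + (PIP−Pplat)] = 0.400 × [0.5×12.5 + 4.8] = 0.400 × 11.05 = 4.42 L·cmH2O.
Power = 15 × 4.42 = 66.3 L·cmH2O/min.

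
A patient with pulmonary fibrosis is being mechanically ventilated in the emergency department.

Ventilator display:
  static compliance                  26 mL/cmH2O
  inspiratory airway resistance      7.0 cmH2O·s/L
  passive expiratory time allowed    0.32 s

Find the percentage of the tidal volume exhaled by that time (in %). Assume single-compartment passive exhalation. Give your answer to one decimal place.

82.8

τ = R × C = 7.0 × 26 mL/cmH2O = 7.0 × 0.026 L/cmH2O = 0.182 s.
Passive exhalation: V(t)/V₀ = e^(−t/τ) = e^(−0.32/0.182) = 0.1723.
Fraction exhaled = 1 − 0.1723 = 0.8277 → 82.77%.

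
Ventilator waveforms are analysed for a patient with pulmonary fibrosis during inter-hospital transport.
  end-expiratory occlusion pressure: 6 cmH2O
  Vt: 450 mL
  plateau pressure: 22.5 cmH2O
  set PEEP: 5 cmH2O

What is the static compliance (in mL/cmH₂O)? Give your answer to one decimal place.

End-expiratory occlusion gives total PEEP = 6 cmH2O (intrinsic PEEP = 6 − 5 = 1). Use total PEEP for the elastic gradient.
Cstat = Vt / (Pplat − PEEPtotal) = 450 / (22.5 − 6) = 450 / 16.5 = 27.273 mL/cmH2O.

27.3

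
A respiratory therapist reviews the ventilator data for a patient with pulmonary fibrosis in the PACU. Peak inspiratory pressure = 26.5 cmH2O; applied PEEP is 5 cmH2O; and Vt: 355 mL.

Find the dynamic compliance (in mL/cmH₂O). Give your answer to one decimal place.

16.5

Dynamic compliance = Vt / (PIP − PEEP) = 355 / (26.5 − 5) = 355 / 21.5 = 16.512 mL/cmH2O.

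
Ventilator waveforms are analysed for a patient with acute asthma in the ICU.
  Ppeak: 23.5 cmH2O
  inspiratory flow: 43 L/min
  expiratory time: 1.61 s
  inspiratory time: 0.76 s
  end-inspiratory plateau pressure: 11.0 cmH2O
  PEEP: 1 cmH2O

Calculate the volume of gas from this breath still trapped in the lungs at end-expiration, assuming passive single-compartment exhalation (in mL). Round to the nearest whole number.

Flow: 43 L/min ÷ 60 = 0.7167 L/s.
Vt = flow × Ti = 0.7167 L/s × 0.76 s × 1000 mL/L = 544.69 mL.
R = (PIP − Pplat)/V̇ = (23.5 − 11.0) / 0.7167 = 12.5/0.7167 = 17.441 cmH2O·s/L.
C = Vt/(Pplat − PEEP) = 544.69 / (11.0 − 1) = 544.69/10.0 = 54.469 mL/cmH2O.
τ = R × C = 17.441 × 0.05447 L/cmH2O = 0.95 s.
Fraction remaining = e^(−Te/τ) = e^(−1.61/0.95) = 0.1836.
Trapped volume = 544.69 × 0.1836 = 100.01 mL.

100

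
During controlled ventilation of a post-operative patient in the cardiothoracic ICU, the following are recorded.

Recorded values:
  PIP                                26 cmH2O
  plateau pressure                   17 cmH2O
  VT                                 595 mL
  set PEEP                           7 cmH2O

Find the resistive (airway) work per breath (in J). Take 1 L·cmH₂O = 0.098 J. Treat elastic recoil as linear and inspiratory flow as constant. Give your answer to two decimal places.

With constant inspiratory flow the resistive pressure is constant at PIP − Pplat = 26 − 17 = 9.0 cmH2O, so resistive work = 9.0 × 0.595 = 5.355 L·cmH2O.
× 0.098 J/(L·cmH2O) → 0.5248 J.

0.52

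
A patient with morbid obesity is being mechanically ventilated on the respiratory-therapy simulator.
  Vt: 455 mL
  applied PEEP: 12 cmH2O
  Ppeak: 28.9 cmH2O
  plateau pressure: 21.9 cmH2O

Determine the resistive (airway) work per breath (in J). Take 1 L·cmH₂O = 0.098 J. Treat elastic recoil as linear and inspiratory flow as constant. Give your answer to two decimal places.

With constant inspiratory flow the resistive pressure is constant at PIP − Pplat = 28.9 − 21.9 = 7.0 cmH2O, so resistive work = 7.0 × 0.455 = 3.185 L·cmH2O.
× 0.098 J/(L·cmH2O) → 0.3121 J.

0.31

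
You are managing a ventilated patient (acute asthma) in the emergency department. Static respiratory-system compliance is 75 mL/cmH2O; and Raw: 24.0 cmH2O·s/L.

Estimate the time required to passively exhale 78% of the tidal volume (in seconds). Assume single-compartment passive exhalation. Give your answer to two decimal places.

2.73

τ = R × C = 24.0 × 75 mL/cmH2O = 24.0 × 0.075 L/cmH2O = 1.8 s.
Exhaled fraction f = 1 − e^(−t/τ) → t = −τ·ln(1 − f) = −1.8·ln(0.22) = 2.725 s.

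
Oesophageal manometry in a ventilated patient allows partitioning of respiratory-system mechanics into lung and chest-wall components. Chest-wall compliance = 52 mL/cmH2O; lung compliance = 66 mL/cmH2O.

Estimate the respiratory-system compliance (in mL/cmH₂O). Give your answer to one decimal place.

Lung and chest wall are elastances in series: 1/Crs = 1/CL + 1/Ccw.
1/Crs = 1/66 + 1/52 = 0.03438.
Crs = 29.087 mL/cmH2O.

29.1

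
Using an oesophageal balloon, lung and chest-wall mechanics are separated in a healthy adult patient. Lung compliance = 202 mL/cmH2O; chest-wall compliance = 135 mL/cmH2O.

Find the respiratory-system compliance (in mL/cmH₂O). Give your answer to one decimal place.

80.9

Lung and chest wall are elastances in series: 1/Crs = 1/CL + 1/Ccw.
1/Crs = 1/202 + 1/135 = 0.01236.
Crs = 80.906 mL/cmH2O.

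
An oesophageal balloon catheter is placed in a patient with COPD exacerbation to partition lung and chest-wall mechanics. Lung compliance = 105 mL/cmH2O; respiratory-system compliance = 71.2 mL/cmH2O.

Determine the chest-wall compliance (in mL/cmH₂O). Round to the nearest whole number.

1/Ccw = 1/Crs − 1/CL.
1/Ccw = 1/71.2 − 1/105 = 0.004521.
Ccw = 221.19 mL/cmH2O.

221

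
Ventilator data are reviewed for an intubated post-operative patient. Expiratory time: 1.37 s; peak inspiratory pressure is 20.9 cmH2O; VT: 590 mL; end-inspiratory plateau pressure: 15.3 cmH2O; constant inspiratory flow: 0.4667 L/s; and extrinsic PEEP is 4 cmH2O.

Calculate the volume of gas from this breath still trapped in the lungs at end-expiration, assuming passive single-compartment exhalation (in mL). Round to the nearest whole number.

R = (PIP − Pplat)/V̇ = (20.9 − 15.3) / 0.4667 = 5.6/0.4667 = 11.999 cmH2O·s/L.
C = Vt/(Pplat − PEEP) = 590.0 / (15.3 − 4) = 590.0/11.3 = 52.212 mL/cmH2O.
τ = R × C = 11.999 × 0.05221 L/cmH2O = 0.6265 s.
Fraction remaining = e^(−Te/τ) = e^(−1.37/0.6265) = 0.1123.
Trapped volume = 590.0 × 0.1123 = 66.257 mL.

66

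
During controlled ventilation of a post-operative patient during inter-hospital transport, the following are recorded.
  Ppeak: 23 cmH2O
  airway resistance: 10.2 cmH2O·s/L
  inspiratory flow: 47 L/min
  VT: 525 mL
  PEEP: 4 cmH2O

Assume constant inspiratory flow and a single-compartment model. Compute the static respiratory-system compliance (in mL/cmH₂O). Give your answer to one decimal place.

47.7

Flow: 47 L/min ÷ 60 = 0.7833 L/s.
Equation of motion (constant flow): PIP = Vt/C + R·V̇ + PEEP.
Vt/C = PIP − R·V̇ − PEEP = 23 − 10.2×0.7833 − 4 = 23 − 7.99 − 4 = 11.01 cmH2O.
C = Vt / 11.01 = 525 / 11.01 = 47.684 mL/cmH2O.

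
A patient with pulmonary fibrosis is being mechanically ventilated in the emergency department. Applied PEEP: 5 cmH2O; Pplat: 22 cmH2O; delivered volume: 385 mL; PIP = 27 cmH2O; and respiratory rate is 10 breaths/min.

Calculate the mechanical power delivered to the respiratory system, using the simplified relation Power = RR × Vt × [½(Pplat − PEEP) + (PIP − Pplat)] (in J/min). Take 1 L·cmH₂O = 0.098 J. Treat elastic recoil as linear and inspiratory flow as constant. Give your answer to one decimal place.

5.1

Per-breath work = Vt × [½(Pplat−PEEP) + (PIP−Pplat)] = 0.385 × [0.5×17.0 + 5.0] = 0.385 × 13.5 = 5.198 L·cmH2O.
Power = 10 × 5.198 = 51.98 L·cmH2O/min.
× 0.098 J/(L·cmH2O) → 5.094 J/min.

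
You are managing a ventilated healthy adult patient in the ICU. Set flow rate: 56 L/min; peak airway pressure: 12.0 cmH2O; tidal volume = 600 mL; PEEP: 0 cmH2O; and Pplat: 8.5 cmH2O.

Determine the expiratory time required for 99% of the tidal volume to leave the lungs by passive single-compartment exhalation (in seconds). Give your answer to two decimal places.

Flow: 56 L/min ÷ 60 = 0.9333 L/s.
R = (PIP − Pplat)/V̇ = (12.0 − 8.5) / 0.9333 = 3.5/0.9333 = 3.75 cmH2O·s/L.
C = Vt/(Pplat − PEEP) = 600.0 / (8.5 − 0) = 600.0/8.5 = 70.588 mL/cmH2O.
τ = R × C = 3.75 × 0.07059 L/cmH2O = 0.2647 s.
t = −τ·ln(1 − 0.99) = −0.2647·ln(0.01) = 1.219 s.

1.22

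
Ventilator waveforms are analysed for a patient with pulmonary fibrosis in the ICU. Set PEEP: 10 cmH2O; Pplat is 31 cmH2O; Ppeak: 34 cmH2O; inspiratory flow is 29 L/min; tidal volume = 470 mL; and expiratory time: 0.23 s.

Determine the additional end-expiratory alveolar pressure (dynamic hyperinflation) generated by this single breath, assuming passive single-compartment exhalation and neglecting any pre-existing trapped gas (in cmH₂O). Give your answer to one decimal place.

4.0

Flow: 29 L/min ÷ 60 = 0.4833 L/s.
R = (PIP − Pplat)/V̇ = (34 − 31) / 0.4833 = 3.0/0.4833 = 6.207 cmH2O·s/L.
C = Vt/(Pplat − PEEP) = 470.0 / (31 − 10) = 470.0/21.0 = 22.381 mL/cmH2O.
τ = R × C = 6.207 × 0.02238 L/cmH2O = 0.1389 s.
Fraction remaining = e^(−Te/τ) = e^(−0.23/0.1389) = 0.1909; trapped volume = 470.0 × 0.1909 = 89.723 mL.
Additional alveolar pressure from trapping ≈ V_trapped / C = 89.723 / 22.381 = 4.009 cmH2O.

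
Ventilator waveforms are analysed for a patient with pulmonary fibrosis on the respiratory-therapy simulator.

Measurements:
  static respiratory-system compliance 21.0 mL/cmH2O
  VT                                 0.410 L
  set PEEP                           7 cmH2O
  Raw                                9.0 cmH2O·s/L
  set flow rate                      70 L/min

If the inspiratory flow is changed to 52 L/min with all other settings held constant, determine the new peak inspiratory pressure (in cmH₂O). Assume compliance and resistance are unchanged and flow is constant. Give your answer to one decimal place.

Flow: 70 L/min ÷ 60 = 1.1667 L/s.
New flow: 52 L/min ÷ 60 = 0.8667 L/s.
PIP = Vt/C + R·V̇ + PEEP (constant-flow equation of motion).
Only the resistive term changes: ΔPIP = R × ΔV̇ = 9.0 × (0.8667 − 1.1667) = 9.0 × -0.3 = -2.7 cmH2O.
Original PIP = 410/21.0 + 9.0×1.1667 + 7 = 37.024 cmH2O; new PIP = 37.024 + (-2.7) = 34.324 cmH2O.

34.3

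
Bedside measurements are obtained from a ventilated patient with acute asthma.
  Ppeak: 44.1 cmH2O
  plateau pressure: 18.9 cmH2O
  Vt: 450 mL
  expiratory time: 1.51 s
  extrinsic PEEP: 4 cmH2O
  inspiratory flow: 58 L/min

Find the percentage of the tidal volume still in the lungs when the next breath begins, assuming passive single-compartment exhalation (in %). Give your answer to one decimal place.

Flow: 58 L/min ÷ 60 = 0.9667 L/s.
R = (PIP − Pplat)/V̇ = (44.1 − 18.9) / 0.9667 = 25.2/0.9667 = 26.068 cmH2O·s/L.
C = Vt/(Pplat − PEEP) = 450.0 / (18.9 − 4) = 450.0/14.9 = 30.201 mL/cmH2O.
τ = R × C = 26.068 × 0.0302 L/cmH2O = 0.7873 s.
Fraction remaining at end-expiration = e^(−Te/τ) = e^(−1.51/0.7873) = 0.1469 → 14.69%.

14.7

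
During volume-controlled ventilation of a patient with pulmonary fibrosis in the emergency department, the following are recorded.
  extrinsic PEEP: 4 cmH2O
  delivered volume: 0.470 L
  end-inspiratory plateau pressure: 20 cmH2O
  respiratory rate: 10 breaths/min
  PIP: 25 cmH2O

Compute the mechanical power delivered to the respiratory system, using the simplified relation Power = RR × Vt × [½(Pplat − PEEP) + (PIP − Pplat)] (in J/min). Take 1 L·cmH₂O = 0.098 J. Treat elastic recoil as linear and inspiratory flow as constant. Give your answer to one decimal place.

6.0

Per-breath work = Vt × [½(Pplat−PEEP) + (PIP−Pplat)] = 0.470 × [0.5×16.0 + 5.0] = 0.470 × 13.0 = 6.11 L·cmH2O.
Power = 10 × 6.11 = 61.1 L·cmH2O/min.
× 0.098 J/(L·cmH2O) → 5.988 J/min.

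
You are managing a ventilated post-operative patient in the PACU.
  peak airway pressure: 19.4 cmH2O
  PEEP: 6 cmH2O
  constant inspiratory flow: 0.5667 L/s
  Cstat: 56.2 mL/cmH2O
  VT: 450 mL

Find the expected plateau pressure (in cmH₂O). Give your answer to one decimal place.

14.0

Pplat = PEEP + Vt / Cstat = 6 + 450 / 56.2 = 6 + 8.007 = 14.007 cmH2O.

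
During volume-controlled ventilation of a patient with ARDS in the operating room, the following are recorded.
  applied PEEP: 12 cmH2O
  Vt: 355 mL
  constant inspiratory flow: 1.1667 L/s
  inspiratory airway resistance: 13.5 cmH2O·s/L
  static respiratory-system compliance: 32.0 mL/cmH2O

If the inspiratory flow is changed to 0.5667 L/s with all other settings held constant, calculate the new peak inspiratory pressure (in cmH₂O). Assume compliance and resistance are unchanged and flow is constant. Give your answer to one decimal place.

30.7

PIP = Vt/C + R·V̇ + PEEP (constant-flow equation of motion).
Only the resistive term changes: ΔPIP = R × ΔV̇ = 13.5 × (0.5667 − 1.1667) = 13.5 × -0.6 = -8.1 cmH2O.
Original PIP = 355/32.0 + 13.5×1.1667 + 12 = 38.844 cmH2O; new PIP = 38.844 + (-8.1) = 30.744 cmH2O.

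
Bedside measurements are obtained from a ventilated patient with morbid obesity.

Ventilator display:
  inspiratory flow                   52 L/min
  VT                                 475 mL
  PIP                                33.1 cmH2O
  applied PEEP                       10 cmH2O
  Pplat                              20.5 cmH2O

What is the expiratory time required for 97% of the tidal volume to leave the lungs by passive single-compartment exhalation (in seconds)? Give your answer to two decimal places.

Flow: 52 L/min ÷ 60 = 0.8667 L/s.
R = (PIP − Pplat)/V̇ = (33.1 − 20.5) / 0.8667 = 12.6/0.8667 = 14.538 cmH2O·s/L.
C = Vt/(Pplat − PEEP) = 475.0 / (20.5 − 10) = 475.0/10.5 = 45.238 mL/cmH2O.
τ = R × C = 14.538 × 0.04524 L/cmH2O = 0.6577 s.
t = −τ·ln(1 − 0.97) = −0.6577·ln(0.03) = 2.306 s.

2.31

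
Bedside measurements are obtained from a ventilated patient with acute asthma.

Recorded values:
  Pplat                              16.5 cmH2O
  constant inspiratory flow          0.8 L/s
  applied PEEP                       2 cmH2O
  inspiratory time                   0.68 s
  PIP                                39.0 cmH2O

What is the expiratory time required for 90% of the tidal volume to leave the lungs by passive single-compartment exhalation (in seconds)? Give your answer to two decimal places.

2.43

Vt = flow × Ti = 0.8 L/s × 0.68 s × 1000 mL/L = 544.0 mL.
R = (PIP − Pplat)/V̇ = (39.0 − 16.5) / 0.8 = 22.5/0.8 = 28.125 cmH2O·s/L.
C = Vt/(Pplat − PEEP) = 544.0 / (16.5 − 2) = 544.0/14.5 = 37.517 mL/cmH2O.
τ = R × C = 28.125 × 0.03752 L/cmH2O = 1.055 s.
t = −τ·ln(1 − 0.90) = −1.055·ln(0.1) = 2.429 s.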